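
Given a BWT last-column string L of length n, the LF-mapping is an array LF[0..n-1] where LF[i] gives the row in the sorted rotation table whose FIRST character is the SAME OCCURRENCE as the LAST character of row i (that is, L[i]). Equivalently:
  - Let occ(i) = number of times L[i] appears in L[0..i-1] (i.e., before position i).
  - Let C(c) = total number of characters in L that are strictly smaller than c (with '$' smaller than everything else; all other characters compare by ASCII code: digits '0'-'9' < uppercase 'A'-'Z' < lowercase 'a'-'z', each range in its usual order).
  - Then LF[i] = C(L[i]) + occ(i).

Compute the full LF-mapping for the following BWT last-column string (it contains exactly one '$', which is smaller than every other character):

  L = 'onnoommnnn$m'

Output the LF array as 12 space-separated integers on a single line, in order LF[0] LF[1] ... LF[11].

Answer: 9 4 5 10 11 1 2 6 7 8 0 3

Derivation:
Char counts: '$':1, 'm':3, 'n':5, 'o':3
C (first-col start): C('$')=0, C('m')=1, C('n')=4, C('o')=9
L[0]='o': occ=0, LF[0]=C('o')+0=9+0=9
L[1]='n': occ=0, LF[1]=C('n')+0=4+0=4
L[2]='n': occ=1, LF[2]=C('n')+1=4+1=5
L[3]='o': occ=1, LF[3]=C('o')+1=9+1=10
L[4]='o': occ=2, LF[4]=C('o')+2=9+2=11
L[5]='m': occ=0, LF[5]=C('m')+0=1+0=1
L[6]='m': occ=1, LF[6]=C('m')+1=1+1=2
L[7]='n': occ=2, LF[7]=C('n')+2=4+2=6
L[8]='n': occ=3, LF[8]=C('n')+3=4+3=7
L[9]='n': occ=4, LF[9]=C('n')+4=4+4=8
L[10]='$': occ=0, LF[10]=C('$')+0=0+0=0
L[11]='m': occ=2, LF[11]=C('m')+2=1+2=3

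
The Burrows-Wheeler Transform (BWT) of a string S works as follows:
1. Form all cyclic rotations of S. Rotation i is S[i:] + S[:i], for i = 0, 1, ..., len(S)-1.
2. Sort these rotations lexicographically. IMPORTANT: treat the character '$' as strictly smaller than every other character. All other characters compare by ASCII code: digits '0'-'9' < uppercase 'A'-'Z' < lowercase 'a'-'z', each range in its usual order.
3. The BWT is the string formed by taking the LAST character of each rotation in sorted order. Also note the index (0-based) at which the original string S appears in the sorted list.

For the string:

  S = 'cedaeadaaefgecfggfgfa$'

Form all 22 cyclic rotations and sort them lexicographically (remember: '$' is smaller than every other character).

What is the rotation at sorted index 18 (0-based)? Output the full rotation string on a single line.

Answer: gecfggfgfa$cedaeadaaef

Derivation:
All 22 rotations (rotation i = S[i:]+S[:i]):
  rot[0] = cedaeadaaefgecfggfgfa$
  rot[1] = edaeadaaefgecfggfgfa$c
  rot[2] = daeadaaefgecfggfgfa$ce
  rot[3] = aeadaaefgecfggfgfa$ced
  rot[4] = eadaaefgecfggfgfa$ceda
  rot[5] = adaaefgecfggfgfa$cedae
  rot[6] = daaefgecfggfgfa$cedaea
  rot[7] = aaefgecfggfgfa$cedaead
  rot[8] = aefgecfggfgfa$cedaeada
  rot[9] = efgecfggfgfa$cedaeadaa
  rot[10] = fgecfggfgfa$cedaeadaae
  rot[11] = gecfggfgfa$cedaeadaaef
  rot[12] = ecfggfgfa$cedaeadaaefg
  rot[13] = cfggfgfa$cedaeadaaefge
  rot[14] = fggfgfa$cedaeadaaefgec
  rot[15] = ggfgfa$cedaeadaaefgecf
  rot[16] = gfgfa$cedaeadaaefgecfg
  rot[17] = fgfa$cedaeadaaefgecfgg
  rot[18] = gfa$cedaeadaaefgecfggf
  rot[19] = fa$cedaeadaaefgecfggfg
  rot[20] = a$cedaeadaaefgecfggfgf
  rot[21] = $cedaeadaaefgecfggfgfa
Sorted (with $ < everything):
  sorted[0] = $cedaeadaaefgecfggfgfa
  sorted[1] = a$cedaeadaaefgecfggfgf
  sorted[2] = aaefgecfggfgfa$cedaead
  sorted[3] = adaaefgecfggfgfa$cedae
  sorted[4] = aeadaaefgecfggfgfa$ced
  sorted[5] = aefgecfggfgfa$cedaeada
  sorted[6] = cedaeadaaefgecfggfgfa$
  sorted[7] = cfggfgfa$cedaeadaaefge
  sorted[8] = daaefgecfggfgfa$cedaea
  sorted[9] = daeadaaefgecfggfgfa$ce
  sorted[10] = eadaaefgecfggfgfa$ceda
  sorted[11] = ecfggfgfa$cedaeadaaefg
  sorted[12] = edaeadaaefgecfggfgfa$c
  sorted[13] = efgecfggfgfa$cedaeadaa
  sorted[14] = fa$cedaeadaaefgecfggfg
  sorted[15] = fgecfggfgfa$cedaeadaae
  sorted[16] = fgfa$cedaeadaaefgecfgg
  sorted[17] = fggfgfa$cedaeadaaefgec
  sorted[18] = gecfggfgfa$cedaeadaaef
  sorted[19] = gfa$cedaeadaaefgecfggf
  sorted[20] = gfgfa$cedaeadaaefgecfg
  sorted[21] = ggfgfa$cedaeadaaefgecf
sorted[18] = gecfggfgfa$cedaeadaaef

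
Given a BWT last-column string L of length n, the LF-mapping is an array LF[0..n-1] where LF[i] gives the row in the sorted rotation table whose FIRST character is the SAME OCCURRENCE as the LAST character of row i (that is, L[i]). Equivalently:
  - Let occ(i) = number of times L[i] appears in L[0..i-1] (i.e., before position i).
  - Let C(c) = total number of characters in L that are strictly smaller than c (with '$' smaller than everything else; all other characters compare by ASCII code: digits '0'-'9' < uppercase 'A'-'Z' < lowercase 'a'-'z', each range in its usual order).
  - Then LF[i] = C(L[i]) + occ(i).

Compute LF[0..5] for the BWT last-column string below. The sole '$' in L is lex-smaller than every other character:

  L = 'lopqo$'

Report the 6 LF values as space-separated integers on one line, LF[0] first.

Answer: 1 2 4 5 3 0

Derivation:
Char counts: '$':1, 'l':1, 'o':2, 'p':1, 'q':1
C (first-col start): C('$')=0, C('l')=1, C('o')=2, C('p')=4, C('q')=5
L[0]='l': occ=0, LF[0]=C('l')+0=1+0=1
L[1]='o': occ=0, LF[1]=C('o')+0=2+0=2
L[2]='p': occ=0, LF[2]=C('p')+0=4+0=4
L[3]='q': occ=0, LF[3]=C('q')+0=5+0=5
L[4]='o': occ=1, LF[4]=C('o')+1=2+1=3
L[5]='$': occ=0, LF[5]=C('$')+0=0+0=0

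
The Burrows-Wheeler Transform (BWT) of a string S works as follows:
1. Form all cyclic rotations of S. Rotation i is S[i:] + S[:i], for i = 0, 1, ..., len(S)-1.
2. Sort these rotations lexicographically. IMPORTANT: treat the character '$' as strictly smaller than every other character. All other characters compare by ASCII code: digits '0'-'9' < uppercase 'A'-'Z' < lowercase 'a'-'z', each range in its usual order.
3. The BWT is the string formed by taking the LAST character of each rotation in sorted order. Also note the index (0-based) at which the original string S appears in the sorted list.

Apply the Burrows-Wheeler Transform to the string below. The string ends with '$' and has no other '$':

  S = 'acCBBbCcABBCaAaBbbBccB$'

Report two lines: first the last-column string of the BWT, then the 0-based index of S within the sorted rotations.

Answer: BcacACBBabcBbCA$bBBCcaB
15

Derivation:
All 23 rotations (rotation i = S[i:]+S[:i]):
  rot[0] = acCBBbCcABBCaAaBbbBccB$
  rot[1] = cCBBbCcABBCaAaBbbBccB$a
  rot[2] = CBBbCcABBCaAaBbbBccB$ac
  rot[3] = BBbCcABBCaAaBbbBccB$acC
  rot[4] = BbCcABBCaAaBbbBccB$acCB
  rot[5] = bCcABBCaAaBbbBccB$acCBB
  rot[6] = CcABBCaAaBbbBccB$acCBBb
  rot[7] = cABBCaAaBbbBccB$acCBBbC
  rot[8] = ABBCaAaBbbBccB$acCBBbCc
  rot[9] = BBCaAaBbbBccB$acCBBbCcA
  rot[10] = BCaAaBbbBccB$acCBBbCcAB
  rot[11] = CaAaBbbBccB$acCBBbCcABB
  rot[12] = aAaBbbBccB$acCBBbCcABBC
  rot[13] = AaBbbBccB$acCBBbCcABBCa
  rot[14] = aBbbBccB$acCBBbCcABBCaA
  rot[15] = BbbBccB$acCBBbCcABBCaAa
  rot[16] = bbBccB$acCBBbCcABBCaAaB
  rot[17] = bBccB$acCBBbCcABBCaAaBb
  rot[18] = BccB$acCBBbCcABBCaAaBbb
  rot[19] = ccB$acCBBbCcABBCaAaBbbB
  rot[20] = cB$acCBBbCcABBCaAaBbbBc
  rot[21] = B$acCBBbCcABBCaAaBbbBcc
  rot[22] = $acCBBbCcABBCaAaBbbBccB
Sorted (with $ < everything):
  sorted[0] = $acCBBbCcABBCaAaBbbBccB  (last char: 'B')
  sorted[1] = ABBCaAaBbbBccB$acCBBbCc  (last char: 'c')
  sorted[2] = AaBbbBccB$acCBBbCcABBCa  (last char: 'a')
  sorted[3] = B$acCBBbCcABBCaAaBbbBcc  (last char: 'c')
  sorted[4] = BBCaAaBbbBccB$acCBBbCcA  (last char: 'A')
  sorted[5] = BBbCcABBCaAaBbbBccB$acC  (last char: 'C')
  sorted[6] = BCaAaBbbBccB$acCBBbCcAB  (last char: 'B')
  sorted[7] = BbCcABBCaAaBbbBccB$acCB  (last char: 'B')
  sorted[8] = BbbBccB$acCBBbCcABBCaAa  (last char: 'a')
  sorted[9] = BccB$acCBBbCcABBCaAaBbb  (last char: 'b')
  sorted[10] = CBBbCcABBCaAaBbbBccB$ac  (last char: 'c')
  sorted[11] = CaAaBbbBccB$acCBBbCcABB  (last char: 'B')
  sorted[12] = CcABBCaAaBbbBccB$acCBBb  (last char: 'b')
  sorted[13] = aAaBbbBccB$acCBBbCcABBC  (last char: 'C')
  sorted[14] = aBbbBccB$acCBBbCcABBCaA  (last char: 'A')
  sorted[15] = acCBBbCcABBCaAaBbbBccB$  (last char: '$')
  sorted[16] = bBccB$acCBBbCcABBCaAaBb  (last char: 'b')
  sorted[17] = bCcABBCaAaBbbBccB$acCBB  (last char: 'B')
  sorted[18] = bbBccB$acCBBbCcABBCaAaB  (last char: 'B')
  sorted[19] = cABBCaAaBbbBccB$acCBBbC  (last char: 'C')
  sorted[20] = cB$acCBBbCcABBCaAaBbbBc  (last char: 'c')
  sorted[21] = cCBBbCcABBCaAaBbbBccB$a  (last char: 'a')
  sorted[22] = ccB$acCBBbCcABBCaAaBbbB  (last char: 'B')
Last column: BcacACBBabcBbCA$bBBCcaB
Original string S is at sorted index 15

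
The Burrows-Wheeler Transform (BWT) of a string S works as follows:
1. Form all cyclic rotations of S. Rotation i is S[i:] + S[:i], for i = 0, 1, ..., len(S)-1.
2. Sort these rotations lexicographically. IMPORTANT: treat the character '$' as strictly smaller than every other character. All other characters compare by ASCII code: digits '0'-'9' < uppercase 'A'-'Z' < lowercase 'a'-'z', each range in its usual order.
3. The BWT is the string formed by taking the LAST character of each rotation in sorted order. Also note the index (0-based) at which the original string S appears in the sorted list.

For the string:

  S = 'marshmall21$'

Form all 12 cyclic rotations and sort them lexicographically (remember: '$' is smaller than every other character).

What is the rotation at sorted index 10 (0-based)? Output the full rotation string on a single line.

Answer: rshmall21$ma

Derivation:
All 12 rotations (rotation i = S[i:]+S[:i]):
  rot[0] = marshmall21$
  rot[1] = arshmall21$m
  rot[2] = rshmall21$ma
  rot[3] = shmall21$mar
  rot[4] = hmall21$mars
  rot[5] = mall21$marsh
  rot[6] = all21$marshm
  rot[7] = ll21$marshma
  rot[8] = l21$marshmal
  rot[9] = 21$marshmall
  rot[10] = 1$marshmall2
  rot[11] = $marshmall21
Sorted (with $ < everything):
  sorted[0] = $marshmall21
  sorted[1] = 1$marshmall2
  sorted[2] = 21$marshmall
  sorted[3] = all21$marshm
  sorted[4] = arshmall21$m
  sorted[5] = hmall21$mars
  sorted[6] = l21$marshmal
  sorted[7] = ll21$marshma
  sorted[8] = mall21$marsh
  sorted[9] = marshmall21$
  sorted[10] = rshmall21$ma
  sorted[11] = shmall21$mar
sorted[10] = rshmall21$ma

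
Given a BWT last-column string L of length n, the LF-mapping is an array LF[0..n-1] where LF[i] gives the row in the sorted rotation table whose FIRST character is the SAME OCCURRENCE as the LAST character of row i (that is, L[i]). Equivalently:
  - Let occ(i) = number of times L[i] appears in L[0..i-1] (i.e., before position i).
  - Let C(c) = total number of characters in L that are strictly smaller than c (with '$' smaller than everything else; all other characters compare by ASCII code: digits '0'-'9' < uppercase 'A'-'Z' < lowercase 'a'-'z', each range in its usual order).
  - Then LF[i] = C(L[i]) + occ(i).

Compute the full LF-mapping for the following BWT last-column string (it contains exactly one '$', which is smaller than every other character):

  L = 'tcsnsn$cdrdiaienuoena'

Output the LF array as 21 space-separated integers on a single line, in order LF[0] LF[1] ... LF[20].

Char counts: '$':1, 'a':2, 'c':2, 'd':2, 'e':2, 'i':2, 'n':4, 'o':1, 'r':1, 's':2, 't':1, 'u':1
C (first-col start): C('$')=0, C('a')=1, C('c')=3, C('d')=5, C('e')=7, C('i')=9, C('n')=11, C('o')=15, C('r')=16, C('s')=17, C('t')=19, C('u')=20
L[0]='t': occ=0, LF[0]=C('t')+0=19+0=19
L[1]='c': occ=0, LF[1]=C('c')+0=3+0=3
L[2]='s': occ=0, LF[2]=C('s')+0=17+0=17
L[3]='n': occ=0, LF[3]=C('n')+0=11+0=11
L[4]='s': occ=1, LF[4]=C('s')+1=17+1=18
L[5]='n': occ=1, LF[5]=C('n')+1=11+1=12
L[6]='$': occ=0, LF[6]=C('$')+0=0+0=0
L[7]='c': occ=1, LF[7]=C('c')+1=3+1=4
L[8]='d': occ=0, LF[8]=C('d')+0=5+0=5
L[9]='r': occ=0, LF[9]=C('r')+0=16+0=16
L[10]='d': occ=1, LF[10]=C('d')+1=5+1=6
L[11]='i': occ=0, LF[11]=C('i')+0=9+0=9
L[12]='a': occ=0, LF[12]=C('a')+0=1+0=1
L[13]='i': occ=1, LF[13]=C('i')+1=9+1=10
L[14]='e': occ=0, LF[14]=C('e')+0=7+0=7
L[15]='n': occ=2, LF[15]=C('n')+2=11+2=13
L[16]='u': occ=0, LF[16]=C('u')+0=20+0=20
L[17]='o': occ=0, LF[17]=C('o')+0=15+0=15
L[18]='e': occ=1, LF[18]=C('e')+1=7+1=8
L[19]='n': occ=3, LF[19]=C('n')+3=11+3=14
L[20]='a': occ=1, LF[20]=C('a')+1=1+1=2

Answer: 19 3 17 11 18 12 0 4 5 16 6 9 1 10 7 13 20 15 8 14 2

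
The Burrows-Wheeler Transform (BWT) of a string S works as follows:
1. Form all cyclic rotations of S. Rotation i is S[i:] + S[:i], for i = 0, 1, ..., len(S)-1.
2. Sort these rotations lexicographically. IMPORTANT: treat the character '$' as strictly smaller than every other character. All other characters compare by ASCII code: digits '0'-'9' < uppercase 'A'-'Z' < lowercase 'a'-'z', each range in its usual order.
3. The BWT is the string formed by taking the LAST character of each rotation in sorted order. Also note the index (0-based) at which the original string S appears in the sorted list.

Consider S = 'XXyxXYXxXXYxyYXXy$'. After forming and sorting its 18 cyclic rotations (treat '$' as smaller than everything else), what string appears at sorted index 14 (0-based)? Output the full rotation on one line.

Answer: xyYXXy$XXyxXYXxXXY

Derivation:
All 18 rotations (rotation i = S[i:]+S[:i]):
  rot[0] = XXyxXYXxXXYxyYXXy$
  rot[1] = XyxXYXxXXYxyYXXy$X
  rot[2] = yxXYXxXXYxyYXXy$XX
  rot[3] = xXYXxXXYxyYXXy$XXy
  rot[4] = XYXxXXYxyYXXy$XXyx
  rot[5] = YXxXXYxyYXXy$XXyxX
  rot[6] = XxXXYxyYXXy$XXyxXY
  rot[7] = xXXYxyYXXy$XXyxXYX
  rot[8] = XXYxyYXXy$XXyxXYXx
  rot[9] = XYxyYXXy$XXyxXYXxX
  rot[10] = YxyYXXy$XXyxXYXxXX
  rot[11] = xyYXXy$XXyxXYXxXXY
  rot[12] = yYXXy$XXyxXYXxXXYx
  rot[13] = YXXy$XXyxXYXxXXYxy
  rot[14] = XXy$XXyxXYXxXXYxyY
  rot[15] = Xy$XXyxXYXxXXYxyYX
  rot[16] = y$XXyxXYXxXXYxyYXX
  rot[17] = $XXyxXYXxXXYxyYXXy
Sorted (with $ < everything):
  sorted[0] = $XXyxXYXxXXYxyYXXy
  sorted[1] = XXYxyYXXy$XXyxXYXx
  sorted[2] = XXy$XXyxXYXxXXYxyY
  sorted[3] = XXyxXYXxXXYxyYXXy$
  sorted[4] = XYXxXXYxyYXXy$XXyx
  sorted[5] = XYxyYXXy$XXyxXYXxX
  sorted[6] = XxXXYxyYXXy$XXyxXY
  sorted[7] = Xy$XXyxXYXxXXYxyYX
  sorted[8] = XyxXYXxXXYxyYXXy$X
  sorted[9] = YXXy$XXyxXYXxXXYxy
  sorted[10] = YXxXXYxyYXXy$XXyxX
  sorted[11] = YxyYXXy$XXyxXYXxXX
  sorted[12] = xXXYxyYXXy$XXyxXYX
  sorted[13] = xXYXxXXYxyYXXy$XXy
  sorted[14] = xyYXXy$XXyxXYXxXXY
  sorted[15] = y$XXyxXYXxXXYxyYXX
  sorted[16] = yYXXy$XXyxXYXxXXYx
  sorted[17] = yxXYXxXXYxyYXXy$XX
sorted[14] = xyYXXy$XXyxXYXxXXY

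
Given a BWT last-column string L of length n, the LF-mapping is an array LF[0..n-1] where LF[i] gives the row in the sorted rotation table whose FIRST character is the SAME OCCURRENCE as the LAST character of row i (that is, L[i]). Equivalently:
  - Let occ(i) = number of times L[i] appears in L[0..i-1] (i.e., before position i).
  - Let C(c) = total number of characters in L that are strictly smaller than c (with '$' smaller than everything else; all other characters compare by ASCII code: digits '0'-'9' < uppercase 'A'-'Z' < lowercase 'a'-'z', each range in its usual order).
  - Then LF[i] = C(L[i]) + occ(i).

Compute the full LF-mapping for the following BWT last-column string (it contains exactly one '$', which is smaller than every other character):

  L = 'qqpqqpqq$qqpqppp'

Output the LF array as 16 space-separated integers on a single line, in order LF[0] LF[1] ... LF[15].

Answer: 7 8 1 9 10 2 11 12 0 13 14 3 15 4 5 6

Derivation:
Char counts: '$':1, 'p':6, 'q':9
C (first-col start): C('$')=0, C('p')=1, C('q')=7
L[0]='q': occ=0, LF[0]=C('q')+0=7+0=7
L[1]='q': occ=1, LF[1]=C('q')+1=7+1=8
L[2]='p': occ=0, LF[2]=C('p')+0=1+0=1
L[3]='q': occ=2, LF[3]=C('q')+2=7+2=9
L[4]='q': occ=3, LF[4]=C('q')+3=7+3=10
L[5]='p': occ=1, LF[5]=C('p')+1=1+1=2
L[6]='q': occ=4, LF[6]=C('q')+4=7+4=11
L[7]='q': occ=5, LF[7]=C('q')+5=7+5=12
L[8]='$': occ=0, LF[8]=C('$')+0=0+0=0
L[9]='q': occ=6, LF[9]=C('q')+6=7+6=13
L[10]='q': occ=7, LF[10]=C('q')+7=7+7=14
L[11]='p': occ=2, LF[11]=C('p')+2=1+2=3
L[12]='q': occ=8, LF[12]=C('q')+8=7+8=15
L[13]='p': occ=3, LF[13]=C('p')+3=1+3=4
L[14]='p': occ=4, LF[14]=C('p')+4=1+4=5
L[15]='p': occ=5, LF[15]=C('p')+5=1+5=6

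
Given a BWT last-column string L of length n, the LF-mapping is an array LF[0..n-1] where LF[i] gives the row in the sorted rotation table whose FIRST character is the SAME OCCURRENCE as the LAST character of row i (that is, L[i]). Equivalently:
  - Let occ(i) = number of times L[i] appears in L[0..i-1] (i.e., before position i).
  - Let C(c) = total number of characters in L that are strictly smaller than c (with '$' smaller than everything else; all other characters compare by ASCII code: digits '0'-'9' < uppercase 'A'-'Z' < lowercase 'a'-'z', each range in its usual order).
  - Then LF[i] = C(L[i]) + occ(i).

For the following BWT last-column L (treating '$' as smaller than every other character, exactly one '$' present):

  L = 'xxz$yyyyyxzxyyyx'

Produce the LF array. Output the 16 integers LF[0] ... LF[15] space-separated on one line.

Answer: 1 2 14 0 6 7 8 9 10 3 15 4 11 12 13 5

Derivation:
Char counts: '$':1, 'x':5, 'y':8, 'z':2
C (first-col start): C('$')=0, C('x')=1, C('y')=6, C('z')=14
L[0]='x': occ=0, LF[0]=C('x')+0=1+0=1
L[1]='x': occ=1, LF[1]=C('x')+1=1+1=2
L[2]='z': occ=0, LF[2]=C('z')+0=14+0=14
L[3]='$': occ=0, LF[3]=C('$')+0=0+0=0
L[4]='y': occ=0, LF[4]=C('y')+0=6+0=6
L[5]='y': occ=1, LF[5]=C('y')+1=6+1=7
L[6]='y': occ=2, LF[6]=C('y')+2=6+2=8
L[7]='y': occ=3, LF[7]=C('y')+3=6+3=9
L[8]='y': occ=4, LF[8]=C('y')+4=6+4=10
L[9]='x': occ=2, LF[9]=C('x')+2=1+2=3
L[10]='z': occ=1, LF[10]=C('z')+1=14+1=15
L[11]='x': occ=3, LF[11]=C('x')+3=1+3=4
L[12]='y': occ=5, LF[12]=C('y')+5=6+5=11
L[13]='y': occ=6, LF[13]=C('y')+6=6+6=12
L[14]='y': occ=7, LF[14]=C('y')+7=6+7=13
L[15]='x': occ=4, LF[15]=C('x')+4=1+4=5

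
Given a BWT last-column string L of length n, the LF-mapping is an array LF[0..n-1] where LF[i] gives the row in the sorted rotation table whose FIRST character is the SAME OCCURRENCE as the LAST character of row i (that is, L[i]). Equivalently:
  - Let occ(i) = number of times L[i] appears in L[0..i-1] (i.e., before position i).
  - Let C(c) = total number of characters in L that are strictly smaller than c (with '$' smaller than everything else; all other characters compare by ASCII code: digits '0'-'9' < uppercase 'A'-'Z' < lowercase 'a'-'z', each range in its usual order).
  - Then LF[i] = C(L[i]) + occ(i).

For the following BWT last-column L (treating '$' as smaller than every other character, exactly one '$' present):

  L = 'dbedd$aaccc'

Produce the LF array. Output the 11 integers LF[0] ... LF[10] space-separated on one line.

Char counts: '$':1, 'a':2, 'b':1, 'c':3, 'd':3, 'e':1
C (first-col start): C('$')=0, C('a')=1, C('b')=3, C('c')=4, C('d')=7, C('e')=10
L[0]='d': occ=0, LF[0]=C('d')+0=7+0=7
L[1]='b': occ=0, LF[1]=C('b')+0=3+0=3
L[2]='e': occ=0, LF[2]=C('e')+0=10+0=10
L[3]='d': occ=1, LF[3]=C('d')+1=7+1=8
L[4]='d': occ=2, LF[4]=C('d')+2=7+2=9
L[5]='$': occ=0, LF[5]=C('$')+0=0+0=0
L[6]='a': occ=0, LF[6]=C('a')+0=1+0=1
L[7]='a': occ=1, LF[7]=C('a')+1=1+1=2
L[8]='c': occ=0, LF[8]=C('c')+0=4+0=4
L[9]='c': occ=1, LF[9]=C('c')+1=4+1=5
L[10]='c': occ=2, LF[10]=C('c')+2=4+2=6

Answer: 7 3 10 8 9 0 1 2 4 5 6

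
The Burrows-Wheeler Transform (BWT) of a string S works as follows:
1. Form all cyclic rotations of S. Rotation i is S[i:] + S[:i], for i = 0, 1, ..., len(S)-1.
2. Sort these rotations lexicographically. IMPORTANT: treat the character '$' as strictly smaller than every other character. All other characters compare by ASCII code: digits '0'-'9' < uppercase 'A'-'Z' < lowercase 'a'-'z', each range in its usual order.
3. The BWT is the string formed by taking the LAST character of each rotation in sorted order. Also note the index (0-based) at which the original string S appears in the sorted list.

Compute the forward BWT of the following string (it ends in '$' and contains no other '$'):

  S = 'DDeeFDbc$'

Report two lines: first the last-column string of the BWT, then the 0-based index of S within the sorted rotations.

All 9 rotations (rotation i = S[i:]+S[:i]):
  rot[0] = DDeeFDbc$
  rot[1] = DeeFDbc$D
  rot[2] = eeFDbc$DD
  rot[3] = eFDbc$DDe
  rot[4] = FDbc$DDee
  rot[5] = Dbc$DDeeF
  rot[6] = bc$DDeeFD
  rot[7] = c$DDeeFDb
  rot[8] = $DDeeFDbc
Sorted (with $ < everything):
  sorted[0] = $DDeeFDbc  (last char: 'c')
  sorted[1] = DDeeFDbc$  (last char: '$')
  sorted[2] = Dbc$DDeeF  (last char: 'F')
  sorted[3] = DeeFDbc$D  (last char: 'D')
  sorted[4] = FDbc$DDee  (last char: 'e')
  sorted[5] = bc$DDeeFD  (last char: 'D')
  sorted[6] = c$DDeeFDb  (last char: 'b')
  sorted[7] = eFDbc$DDe  (last char: 'e')
  sorted[8] = eeFDbc$DD  (last char: 'D')
Last column: c$FDeDbeD
Original string S is at sorted index 1

Answer: c$FDeDbeD
1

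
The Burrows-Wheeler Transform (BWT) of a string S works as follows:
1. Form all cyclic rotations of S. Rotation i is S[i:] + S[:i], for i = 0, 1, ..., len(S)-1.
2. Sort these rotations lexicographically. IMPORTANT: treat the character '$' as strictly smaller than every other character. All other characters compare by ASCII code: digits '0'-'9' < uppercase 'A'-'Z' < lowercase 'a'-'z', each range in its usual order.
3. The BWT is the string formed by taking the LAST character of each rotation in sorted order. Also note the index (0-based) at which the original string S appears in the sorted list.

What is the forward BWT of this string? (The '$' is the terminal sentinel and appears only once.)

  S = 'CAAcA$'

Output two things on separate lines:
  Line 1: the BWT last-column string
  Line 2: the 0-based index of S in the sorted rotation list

All 6 rotations (rotation i = S[i:]+S[:i]):
  rot[0] = CAAcA$
  rot[1] = AAcA$C
  rot[2] = AcA$CA
  rot[3] = cA$CAA
  rot[4] = A$CAAc
  rot[5] = $CAAcA
Sorted (with $ < everything):
  sorted[0] = $CAAcA  (last char: 'A')
  sorted[1] = A$CAAc  (last char: 'c')
  sorted[2] = AAcA$C  (last char: 'C')
  sorted[3] = AcA$CA  (last char: 'A')
  sorted[4] = CAAcA$  (last char: '$')
  sorted[5] = cA$CAA  (last char: 'A')
Last column: AcCA$A
Original string S is at sorted index 4

Answer: AcCA$A
4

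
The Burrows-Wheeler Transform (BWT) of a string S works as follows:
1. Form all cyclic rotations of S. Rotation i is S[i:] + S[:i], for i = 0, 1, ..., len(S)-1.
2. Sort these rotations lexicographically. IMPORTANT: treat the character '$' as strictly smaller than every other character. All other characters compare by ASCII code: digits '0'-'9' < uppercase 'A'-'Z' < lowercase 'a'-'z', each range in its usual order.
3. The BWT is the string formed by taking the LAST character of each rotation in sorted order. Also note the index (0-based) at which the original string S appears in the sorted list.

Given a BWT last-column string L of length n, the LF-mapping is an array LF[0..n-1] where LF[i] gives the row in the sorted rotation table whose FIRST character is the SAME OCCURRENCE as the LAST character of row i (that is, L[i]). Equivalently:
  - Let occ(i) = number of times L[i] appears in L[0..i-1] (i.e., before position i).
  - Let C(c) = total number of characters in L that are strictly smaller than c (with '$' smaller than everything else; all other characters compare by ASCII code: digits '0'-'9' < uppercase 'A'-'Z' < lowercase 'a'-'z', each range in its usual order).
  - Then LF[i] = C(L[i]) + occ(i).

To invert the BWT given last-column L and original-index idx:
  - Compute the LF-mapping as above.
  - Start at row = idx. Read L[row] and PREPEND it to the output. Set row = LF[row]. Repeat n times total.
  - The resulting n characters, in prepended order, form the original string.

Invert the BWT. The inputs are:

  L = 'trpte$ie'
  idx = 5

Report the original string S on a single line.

LF mapping: 6 5 4 7 1 0 3 2
Walk LF starting at row 5, prepending L[row]:
  step 1: row=5, L[5]='$', prepend. Next row=LF[5]=0
  step 2: row=0, L[0]='t', prepend. Next row=LF[0]=6
  step 3: row=6, L[6]='i', prepend. Next row=LF[6]=3
  step 4: row=3, L[3]='t', prepend. Next row=LF[3]=7
  step 5: row=7, L[7]='e', prepend. Next row=LF[7]=2
  step 6: row=2, L[2]='p', prepend. Next row=LF[2]=4
  step 7: row=4, L[4]='e', prepend. Next row=LF[4]=1
  step 8: row=1, L[1]='r', prepend. Next row=LF[1]=5
Reversed output: repetit$

Answer: repetit$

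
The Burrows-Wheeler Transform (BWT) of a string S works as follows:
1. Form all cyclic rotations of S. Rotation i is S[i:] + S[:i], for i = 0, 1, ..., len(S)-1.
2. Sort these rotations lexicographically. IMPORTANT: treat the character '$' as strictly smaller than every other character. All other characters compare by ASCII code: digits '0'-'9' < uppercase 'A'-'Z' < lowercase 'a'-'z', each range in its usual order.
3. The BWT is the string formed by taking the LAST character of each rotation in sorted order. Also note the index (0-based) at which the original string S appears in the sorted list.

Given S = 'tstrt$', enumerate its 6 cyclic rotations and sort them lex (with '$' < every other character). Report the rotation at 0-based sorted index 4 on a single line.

All 6 rotations (rotation i = S[i:]+S[:i]):
  rot[0] = tstrt$
  rot[1] = strt$t
  rot[2] = trt$ts
  rot[3] = rt$tst
  rot[4] = t$tstr
  rot[5] = $tstrt
Sorted (with $ < everything):
  sorted[0] = $tstrt
  sorted[1] = rt$tst
  sorted[2] = strt$t
  sorted[3] = t$tstr
  sorted[4] = trt$ts
  sorted[5] = tstrt$
sorted[4] = trt$ts

Answer: trt$ts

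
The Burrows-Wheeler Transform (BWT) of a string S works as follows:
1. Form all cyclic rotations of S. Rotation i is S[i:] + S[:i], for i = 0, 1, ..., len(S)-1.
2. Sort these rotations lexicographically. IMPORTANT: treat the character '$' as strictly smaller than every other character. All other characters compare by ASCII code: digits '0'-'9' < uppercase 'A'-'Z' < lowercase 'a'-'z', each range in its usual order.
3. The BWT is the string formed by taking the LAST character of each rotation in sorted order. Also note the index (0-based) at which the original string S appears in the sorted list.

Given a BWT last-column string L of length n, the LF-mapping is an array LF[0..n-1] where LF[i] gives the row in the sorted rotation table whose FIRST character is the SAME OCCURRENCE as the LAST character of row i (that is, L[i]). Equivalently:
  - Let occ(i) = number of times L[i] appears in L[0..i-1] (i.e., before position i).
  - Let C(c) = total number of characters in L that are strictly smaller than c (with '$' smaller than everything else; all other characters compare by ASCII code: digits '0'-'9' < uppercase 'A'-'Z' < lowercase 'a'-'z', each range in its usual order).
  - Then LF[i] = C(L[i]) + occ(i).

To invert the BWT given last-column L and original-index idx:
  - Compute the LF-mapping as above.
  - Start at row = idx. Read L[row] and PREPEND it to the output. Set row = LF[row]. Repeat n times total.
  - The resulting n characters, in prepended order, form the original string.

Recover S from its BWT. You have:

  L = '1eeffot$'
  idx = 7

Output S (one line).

LF mapping: 1 2 3 4 5 6 7 0
Walk LF starting at row 7, prepending L[row]:
  step 1: row=7, L[7]='$', prepend. Next row=LF[7]=0
  step 2: row=0, L[0]='1', prepend. Next row=LF[0]=1
  step 3: row=1, L[1]='e', prepend. Next row=LF[1]=2
  step 4: row=2, L[2]='e', prepend. Next row=LF[2]=3
  step 5: row=3, L[3]='f', prepend. Next row=LF[3]=4
  step 6: row=4, L[4]='f', prepend. Next row=LF[4]=5
  step 7: row=5, L[5]='o', prepend. Next row=LF[5]=6
  step 8: row=6, L[6]='t', prepend. Next row=LF[6]=7
Reversed output: toffee1$

Answer: toffee1$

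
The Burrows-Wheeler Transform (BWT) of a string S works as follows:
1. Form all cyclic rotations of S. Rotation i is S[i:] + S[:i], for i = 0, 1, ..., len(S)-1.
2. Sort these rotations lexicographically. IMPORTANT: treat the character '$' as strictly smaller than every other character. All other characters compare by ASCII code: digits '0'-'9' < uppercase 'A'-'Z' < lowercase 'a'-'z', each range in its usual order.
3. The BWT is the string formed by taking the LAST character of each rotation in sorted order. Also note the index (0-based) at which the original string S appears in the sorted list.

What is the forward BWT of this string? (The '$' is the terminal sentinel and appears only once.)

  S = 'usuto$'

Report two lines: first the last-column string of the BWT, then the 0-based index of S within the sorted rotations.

Answer: otuu$s
4

Derivation:
All 6 rotations (rotation i = S[i:]+S[:i]):
  rot[0] = usuto$
  rot[1] = suto$u
  rot[2] = uto$us
  rot[3] = to$usu
  rot[4] = o$usut
  rot[5] = $usuto
Sorted (with $ < everything):
  sorted[0] = $usuto  (last char: 'o')
  sorted[1] = o$usut  (last char: 't')
  sorted[2] = suto$u  (last char: 'u')
  sorted[3] = to$usu  (last char: 'u')
  sorted[4] = usuto$  (last char: '$')
  sorted[5] = uto$us  (last char: 's')
Last column: otuu$s
Original string S is at sorted index 4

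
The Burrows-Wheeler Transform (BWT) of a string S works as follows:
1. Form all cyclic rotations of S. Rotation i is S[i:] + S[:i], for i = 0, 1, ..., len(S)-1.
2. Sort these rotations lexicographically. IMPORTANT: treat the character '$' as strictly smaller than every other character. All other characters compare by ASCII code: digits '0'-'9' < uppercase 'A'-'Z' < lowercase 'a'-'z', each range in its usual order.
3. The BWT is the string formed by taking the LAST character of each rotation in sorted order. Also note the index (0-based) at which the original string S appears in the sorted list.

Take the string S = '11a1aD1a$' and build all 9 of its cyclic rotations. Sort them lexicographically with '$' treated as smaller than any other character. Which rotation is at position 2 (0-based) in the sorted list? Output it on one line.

Answer: 1a$11a1aD

Derivation:
All 9 rotations (rotation i = S[i:]+S[:i]):
  rot[0] = 11a1aD1a$
  rot[1] = 1a1aD1a$1
  rot[2] = a1aD1a$11
  rot[3] = 1aD1a$11a
  rot[4] = aD1a$11a1
  rot[5] = D1a$11a1a
  rot[6] = 1a$11a1aD
  rot[7] = a$11a1aD1
  rot[8] = $11a1aD1a
Sorted (with $ < everything):
  sorted[0] = $11a1aD1a
  sorted[1] = 11a1aD1a$
  sorted[2] = 1a$11a1aD
  sorted[3] = 1a1aD1a$1
  sorted[4] = 1aD1a$11a
  sorted[5] = D1a$11a1a
  sorted[6] = a$11a1aD1
  sorted[7] = a1aD1a$11
  sorted[8] = aD1a$11a1
sorted[2] = 1a$11a1aD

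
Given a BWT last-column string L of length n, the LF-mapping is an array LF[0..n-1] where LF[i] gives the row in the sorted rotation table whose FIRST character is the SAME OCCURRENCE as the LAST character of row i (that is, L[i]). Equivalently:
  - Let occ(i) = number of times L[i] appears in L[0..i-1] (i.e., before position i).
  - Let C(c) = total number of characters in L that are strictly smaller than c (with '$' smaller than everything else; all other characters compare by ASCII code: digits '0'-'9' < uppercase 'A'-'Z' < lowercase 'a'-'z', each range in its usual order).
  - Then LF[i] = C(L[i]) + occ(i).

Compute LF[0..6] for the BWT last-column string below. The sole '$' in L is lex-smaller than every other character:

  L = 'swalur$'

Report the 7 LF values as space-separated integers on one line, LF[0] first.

Char counts: '$':1, 'a':1, 'l':1, 'r':1, 's':1, 'u':1, 'w':1
C (first-col start): C('$')=0, C('a')=1, C('l')=2, C('r')=3, C('s')=4, C('u')=5, C('w')=6
L[0]='s': occ=0, LF[0]=C('s')+0=4+0=4
L[1]='w': occ=0, LF[1]=C('w')+0=6+0=6
L[2]='a': occ=0, LF[2]=C('a')+0=1+0=1
L[3]='l': occ=0, LF[3]=C('l')+0=2+0=2
L[4]='u': occ=0, LF[4]=C('u')+0=5+0=5
L[5]='r': occ=0, LF[5]=C('r')+0=3+0=3
L[6]='$': occ=0, LF[6]=C('$')+0=0+0=0

Answer: 4 6 1 2 5 3 0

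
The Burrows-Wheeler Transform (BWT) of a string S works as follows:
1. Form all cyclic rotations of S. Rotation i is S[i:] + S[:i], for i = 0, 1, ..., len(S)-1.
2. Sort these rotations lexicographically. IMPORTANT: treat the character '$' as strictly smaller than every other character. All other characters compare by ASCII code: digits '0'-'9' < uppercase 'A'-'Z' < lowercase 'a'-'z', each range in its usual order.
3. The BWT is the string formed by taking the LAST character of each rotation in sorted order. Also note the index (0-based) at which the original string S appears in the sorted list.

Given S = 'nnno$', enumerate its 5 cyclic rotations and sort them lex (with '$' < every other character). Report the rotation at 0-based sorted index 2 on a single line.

Answer: nno$n

Derivation:
All 5 rotations (rotation i = S[i:]+S[:i]):
  rot[0] = nnno$
  rot[1] = nno$n
  rot[2] = no$nn
  rot[3] = o$nnn
  rot[4] = $nnno
Sorted (with $ < everything):
  sorted[0] = $nnno
  sorted[1] = nnno$
  sorted[2] = nno$n
  sorted[3] = no$nn
  sorted[4] = o$nnn
sorted[2] = nno$n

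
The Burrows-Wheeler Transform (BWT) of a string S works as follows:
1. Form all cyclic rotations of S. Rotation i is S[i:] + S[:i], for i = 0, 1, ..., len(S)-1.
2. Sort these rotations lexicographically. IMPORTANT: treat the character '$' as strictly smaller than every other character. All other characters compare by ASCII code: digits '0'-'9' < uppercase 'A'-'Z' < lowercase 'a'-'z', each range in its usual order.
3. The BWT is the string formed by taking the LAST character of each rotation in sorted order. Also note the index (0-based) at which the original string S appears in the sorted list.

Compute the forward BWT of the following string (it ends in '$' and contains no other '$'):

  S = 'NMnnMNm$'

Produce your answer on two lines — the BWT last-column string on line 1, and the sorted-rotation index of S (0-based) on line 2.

All 8 rotations (rotation i = S[i:]+S[:i]):
  rot[0] = NMnnMNm$
  rot[1] = MnnMNm$N
  rot[2] = nnMNm$NM
  rot[3] = nMNm$NMn
  rot[4] = MNm$NMnn
  rot[5] = Nm$NMnnM
  rot[6] = m$NMnnMN
  rot[7] = $NMnnMNm
Sorted (with $ < everything):
  sorted[0] = $NMnnMNm  (last char: 'm')
  sorted[1] = MNm$NMnn  (last char: 'n')
  sorted[2] = MnnMNm$N  (last char: 'N')
  sorted[3] = NMnnMNm$  (last char: '$')
  sorted[4] = Nm$NMnnM  (last char: 'M')
  sorted[5] = m$NMnnMN  (last char: 'N')
  sorted[6] = nMNm$NMn  (last char: 'n')
  sorted[7] = nnMNm$NM  (last char: 'M')
Last column: mnN$MNnM
Original string S is at sorted index 3

Answer: mnN$MNnM
3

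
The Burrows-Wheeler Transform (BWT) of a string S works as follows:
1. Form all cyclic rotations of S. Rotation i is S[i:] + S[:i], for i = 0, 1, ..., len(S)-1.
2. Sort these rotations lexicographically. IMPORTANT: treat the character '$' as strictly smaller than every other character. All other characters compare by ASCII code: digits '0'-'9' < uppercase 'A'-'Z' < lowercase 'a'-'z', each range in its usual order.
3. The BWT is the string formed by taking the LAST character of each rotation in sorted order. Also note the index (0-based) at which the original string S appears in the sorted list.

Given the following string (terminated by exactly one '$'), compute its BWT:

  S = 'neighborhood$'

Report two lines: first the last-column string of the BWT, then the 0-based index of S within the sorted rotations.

Answer: dhonigre$ohbo
8

Derivation:
All 13 rotations (rotation i = S[i:]+S[:i]):
  rot[0] = neighborhood$
  rot[1] = eighborhood$n
  rot[2] = ighborhood$ne
  rot[3] = ghborhood$nei
  rot[4] = hborhood$neig
  rot[5] = borhood$neigh
  rot[6] = orhood$neighb
  rot[7] = rhood$neighbo
  rot[8] = hood$neighbor
  rot[9] = ood$neighborh
  rot[10] = od$neighborho
  rot[11] = d$neighborhoo
  rot[12] = $neighborhood
Sorted (with $ < everything):
  sorted[0] = $neighborhood  (last char: 'd')
  sorted[1] = borhood$neigh  (last char: 'h')
  sorted[2] = d$neighborhoo  (last char: 'o')
  sorted[3] = eighborhood$n  (last char: 'n')
  sorted[4] = ghborhood$nei  (last char: 'i')
  sorted[5] = hborhood$neig  (last char: 'g')
  sorted[6] = hood$neighbor  (last char: 'r')
  sorted[7] = ighborhood$ne  (last char: 'e')
  sorted[8] = neighborhood$  (last char: '$')
  sorted[9] = od$neighborho  (last char: 'o')
  sorted[10] = ood$neighborh  (last char: 'h')
  sorted[11] = orhood$neighb  (last char: 'b')
  sorted[12] = rhood$neighbo  (last char: 'o')
Last column: dhonigre$ohbo
Original string S is at sorted index 8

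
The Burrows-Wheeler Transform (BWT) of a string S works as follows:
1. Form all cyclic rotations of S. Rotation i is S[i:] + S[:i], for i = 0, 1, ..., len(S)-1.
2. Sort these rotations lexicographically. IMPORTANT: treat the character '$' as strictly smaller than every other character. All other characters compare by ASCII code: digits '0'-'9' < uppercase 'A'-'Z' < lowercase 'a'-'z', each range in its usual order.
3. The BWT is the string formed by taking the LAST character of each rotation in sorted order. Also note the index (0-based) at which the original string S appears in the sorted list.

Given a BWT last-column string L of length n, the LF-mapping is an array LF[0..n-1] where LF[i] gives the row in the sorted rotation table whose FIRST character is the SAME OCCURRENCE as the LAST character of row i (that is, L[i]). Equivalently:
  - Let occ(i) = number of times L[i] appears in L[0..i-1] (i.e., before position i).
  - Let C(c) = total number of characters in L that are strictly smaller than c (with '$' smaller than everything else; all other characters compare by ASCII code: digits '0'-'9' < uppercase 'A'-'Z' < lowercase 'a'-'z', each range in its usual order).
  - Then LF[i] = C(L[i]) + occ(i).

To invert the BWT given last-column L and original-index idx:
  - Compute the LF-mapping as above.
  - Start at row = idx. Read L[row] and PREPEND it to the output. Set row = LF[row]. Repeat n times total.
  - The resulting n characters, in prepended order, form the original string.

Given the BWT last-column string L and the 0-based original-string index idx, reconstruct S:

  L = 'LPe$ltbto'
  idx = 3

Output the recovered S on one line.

Answer: bottlePL$

Derivation:
LF mapping: 1 2 4 0 5 7 3 8 6
Walk LF starting at row 3, prepending L[row]:
  step 1: row=3, L[3]='$', prepend. Next row=LF[3]=0
  step 2: row=0, L[0]='L', prepend. Next row=LF[0]=1
  step 3: row=1, L[1]='P', prepend. Next row=LF[1]=2
  step 4: row=2, L[2]='e', prepend. Next row=LF[2]=4
  step 5: row=4, L[4]='l', prepend. Next row=LF[4]=5
  step 6: row=5, L[5]='t', prepend. Next row=LF[5]=7
  step 7: row=7, L[7]='t', prepend. Next row=LF[7]=8
  step 8: row=8, L[8]='o', prepend. Next row=LF[8]=6
  step 9: row=6, L[6]='b', prepend. Next row=LF[6]=3
Reversed output: bottlePL$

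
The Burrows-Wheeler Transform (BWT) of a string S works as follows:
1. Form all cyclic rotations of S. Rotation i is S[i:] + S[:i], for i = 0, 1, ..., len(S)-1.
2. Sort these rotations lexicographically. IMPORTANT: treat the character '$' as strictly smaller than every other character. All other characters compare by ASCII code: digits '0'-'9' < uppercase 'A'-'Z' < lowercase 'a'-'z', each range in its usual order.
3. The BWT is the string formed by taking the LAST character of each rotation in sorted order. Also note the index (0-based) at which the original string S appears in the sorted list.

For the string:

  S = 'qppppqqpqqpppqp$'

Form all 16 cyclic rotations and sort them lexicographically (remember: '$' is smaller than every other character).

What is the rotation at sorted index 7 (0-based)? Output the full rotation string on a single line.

All 16 rotations (rotation i = S[i:]+S[:i]):
  rot[0] = qppppqqpqqpppqp$
  rot[1] = ppppqqpqqpppqp$q
  rot[2] = pppqqpqqpppqp$qp
  rot[3] = ppqqpqqpppqp$qpp
  rot[4] = pqqpqqpppqp$qppp
  rot[5] = qqpqqpppqp$qpppp
  rot[6] = qpqqpppqp$qppppq
  rot[7] = pqqpppqp$qppppqq
  rot[8] = qqpppqp$qppppqqp
  rot[9] = qpppqp$qppppqqpq
  rot[10] = pppqp$qppppqqpqq
  rot[11] = ppqp$qppppqqpqqp
  rot[12] = pqp$qppppqqpqqpp
  rot[13] = qp$qppppqqpqqppp
  rot[14] = p$qppppqqpqqpppq
  rot[15] = $qppppqqpqqpppqp
Sorted (with $ < everything):
  sorted[0] = $qppppqqpqqpppqp
  sorted[1] = p$qppppqqpqqpppq
  sorted[2] = ppppqqpqqpppqp$q
  sorted[3] = pppqp$qppppqqpqq
  sorted[4] = pppqqpqqpppqp$qp
  sorted[5] = ppqp$qppppqqpqqp
  sorted[6] = ppqqpqqpppqp$qpp
  sorted[7] = pqp$qppppqqpqqpp
  sorted[8] = pqqpppqp$qppppqq
  sorted[9] = pqqpqqpppqp$qppp
  sorted[10] = qp$qppppqqpqqppp
  sorted[11] = qppppqqpqqpppqp$
  sorted[12] = qpppqp$qppppqqpq
  sorted[13] = qpqqpppqp$qppppq
  sorted[14] = qqpppqp$qppppqqp
  sorted[15] = qqpqqpppqp$qpppp
sorted[7] = pqp$qppppqqpqqpp

Answer: pqp$qppppqqpqqpp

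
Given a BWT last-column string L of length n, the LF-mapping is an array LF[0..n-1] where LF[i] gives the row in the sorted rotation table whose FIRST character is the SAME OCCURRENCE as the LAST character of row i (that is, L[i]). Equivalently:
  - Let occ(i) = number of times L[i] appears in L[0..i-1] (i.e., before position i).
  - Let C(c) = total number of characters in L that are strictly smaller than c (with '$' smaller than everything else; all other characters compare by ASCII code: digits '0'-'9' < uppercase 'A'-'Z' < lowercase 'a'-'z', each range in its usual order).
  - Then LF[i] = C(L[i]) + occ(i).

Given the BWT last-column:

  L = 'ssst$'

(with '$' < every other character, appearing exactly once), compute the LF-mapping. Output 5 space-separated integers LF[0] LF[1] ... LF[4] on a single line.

Answer: 1 2 3 4 0

Derivation:
Char counts: '$':1, 's':3, 't':1
C (first-col start): C('$')=0, C('s')=1, C('t')=4
L[0]='s': occ=0, LF[0]=C('s')+0=1+0=1
L[1]='s': occ=1, LF[1]=C('s')+1=1+1=2
L[2]='s': occ=2, LF[2]=C('s')+2=1+2=3
L[3]='t': occ=0, LF[3]=C('t')+0=4+0=4
L[4]='$': occ=0, LF[4]=C('$')+0=0+0=0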